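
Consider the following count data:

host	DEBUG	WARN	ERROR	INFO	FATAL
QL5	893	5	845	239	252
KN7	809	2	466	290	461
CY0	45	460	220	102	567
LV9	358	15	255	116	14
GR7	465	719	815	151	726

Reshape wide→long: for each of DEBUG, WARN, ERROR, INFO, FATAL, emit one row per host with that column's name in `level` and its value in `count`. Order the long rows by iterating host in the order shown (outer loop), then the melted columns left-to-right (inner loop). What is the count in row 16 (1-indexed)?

25 rows total (5 × 5). Row 16: index ⌊(16-1)/5⌋ = 3 into host → LV9; (16-1) mod 5 = 0 into the melted columns → DEBUG.
So row 16 is (LV9, DEBUG, 358); count = 358.

358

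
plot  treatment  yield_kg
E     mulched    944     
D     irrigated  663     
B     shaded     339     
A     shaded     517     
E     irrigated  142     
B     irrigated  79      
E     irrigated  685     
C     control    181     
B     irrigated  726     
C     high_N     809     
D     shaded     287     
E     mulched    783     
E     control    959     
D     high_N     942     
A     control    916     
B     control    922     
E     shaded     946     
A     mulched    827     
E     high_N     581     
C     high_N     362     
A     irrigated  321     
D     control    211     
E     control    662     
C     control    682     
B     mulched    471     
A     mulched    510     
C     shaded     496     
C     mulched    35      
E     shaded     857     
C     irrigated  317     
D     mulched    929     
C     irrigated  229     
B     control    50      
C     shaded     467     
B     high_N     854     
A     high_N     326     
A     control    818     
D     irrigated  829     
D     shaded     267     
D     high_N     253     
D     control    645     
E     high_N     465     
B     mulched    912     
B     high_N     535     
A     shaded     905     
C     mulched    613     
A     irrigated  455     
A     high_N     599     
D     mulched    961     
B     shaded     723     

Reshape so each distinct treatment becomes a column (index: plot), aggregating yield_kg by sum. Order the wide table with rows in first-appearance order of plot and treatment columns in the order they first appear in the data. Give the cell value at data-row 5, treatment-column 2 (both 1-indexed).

With rows in first-appearance order of plot, row 5 is plot=C. treatment columns in first-appearance order: mulched, irrigated, shaded, control, high_N; column 2 is irrigated.
Long rows with plot=C, treatment=irrigated: 317 + 229 = 546.

546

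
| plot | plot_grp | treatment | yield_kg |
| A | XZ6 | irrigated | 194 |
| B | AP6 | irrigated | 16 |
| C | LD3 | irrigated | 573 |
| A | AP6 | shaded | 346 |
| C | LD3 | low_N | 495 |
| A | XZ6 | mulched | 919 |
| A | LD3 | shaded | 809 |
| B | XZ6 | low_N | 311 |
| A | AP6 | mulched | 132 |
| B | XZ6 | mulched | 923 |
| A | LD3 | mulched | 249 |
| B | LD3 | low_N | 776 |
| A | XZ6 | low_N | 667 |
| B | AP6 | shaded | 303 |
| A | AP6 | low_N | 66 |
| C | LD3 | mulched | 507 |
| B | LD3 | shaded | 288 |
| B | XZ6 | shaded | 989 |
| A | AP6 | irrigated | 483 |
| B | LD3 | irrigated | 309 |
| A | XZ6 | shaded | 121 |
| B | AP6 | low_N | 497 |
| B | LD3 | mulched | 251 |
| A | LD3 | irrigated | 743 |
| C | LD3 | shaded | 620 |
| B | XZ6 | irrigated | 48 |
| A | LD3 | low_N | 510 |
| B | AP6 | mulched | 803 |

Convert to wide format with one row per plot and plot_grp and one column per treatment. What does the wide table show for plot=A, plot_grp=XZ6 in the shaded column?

121

Wide layout: rows indexed by plot and plot_grp, columns are the 4 distinct treatment values (irrigated, shaded, low_N, mulched).
Cell (plot=A, plot_grp=XZ6, treatment=shaded) draws from the long row where plot=A, plot_grp=XZ6 and treatment=shaded, which has yield_kg=121.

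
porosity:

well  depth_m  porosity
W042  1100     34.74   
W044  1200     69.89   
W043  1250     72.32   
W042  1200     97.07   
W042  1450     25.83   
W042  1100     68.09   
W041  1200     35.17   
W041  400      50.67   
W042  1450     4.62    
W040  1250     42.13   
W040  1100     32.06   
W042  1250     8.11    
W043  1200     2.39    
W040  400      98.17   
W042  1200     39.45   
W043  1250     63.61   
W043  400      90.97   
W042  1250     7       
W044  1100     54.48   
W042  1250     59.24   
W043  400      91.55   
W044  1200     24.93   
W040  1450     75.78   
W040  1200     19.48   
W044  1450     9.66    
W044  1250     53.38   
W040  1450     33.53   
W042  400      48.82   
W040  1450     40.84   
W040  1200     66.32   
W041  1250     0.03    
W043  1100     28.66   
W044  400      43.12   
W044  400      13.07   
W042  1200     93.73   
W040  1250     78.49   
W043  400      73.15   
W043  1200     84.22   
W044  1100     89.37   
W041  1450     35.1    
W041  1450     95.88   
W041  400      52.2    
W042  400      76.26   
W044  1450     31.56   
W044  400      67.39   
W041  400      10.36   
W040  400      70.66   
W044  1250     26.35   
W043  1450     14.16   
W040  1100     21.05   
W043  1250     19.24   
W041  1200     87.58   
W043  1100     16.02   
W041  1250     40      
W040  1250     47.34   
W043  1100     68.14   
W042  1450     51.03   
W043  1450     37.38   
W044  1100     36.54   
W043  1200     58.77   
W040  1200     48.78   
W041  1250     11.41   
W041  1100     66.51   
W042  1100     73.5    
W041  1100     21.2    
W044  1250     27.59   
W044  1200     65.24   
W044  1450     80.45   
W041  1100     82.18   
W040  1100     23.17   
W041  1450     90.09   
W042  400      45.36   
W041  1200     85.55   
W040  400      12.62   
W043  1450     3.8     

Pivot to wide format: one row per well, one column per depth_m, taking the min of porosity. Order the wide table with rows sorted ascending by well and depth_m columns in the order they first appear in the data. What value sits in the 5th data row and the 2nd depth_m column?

24.93

With rows sorted ascending by well, row 5 is well=W044. depth_m columns in first-appearance order: 1100, 1200, 1250, 1450, 400; column 2 is 1200.
Long rows with well=W044, depth_m=1200: min(69.89, 24.93, 65.24) = 24.93.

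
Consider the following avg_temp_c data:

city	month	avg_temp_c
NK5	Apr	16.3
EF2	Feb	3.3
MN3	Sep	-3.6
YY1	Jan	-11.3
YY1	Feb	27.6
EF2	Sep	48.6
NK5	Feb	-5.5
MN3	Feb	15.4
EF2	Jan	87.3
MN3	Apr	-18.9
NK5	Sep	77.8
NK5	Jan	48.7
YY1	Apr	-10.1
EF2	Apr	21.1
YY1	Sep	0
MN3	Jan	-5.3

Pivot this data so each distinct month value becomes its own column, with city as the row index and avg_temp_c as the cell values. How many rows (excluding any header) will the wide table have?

4

4 distinct city values → 4 rows.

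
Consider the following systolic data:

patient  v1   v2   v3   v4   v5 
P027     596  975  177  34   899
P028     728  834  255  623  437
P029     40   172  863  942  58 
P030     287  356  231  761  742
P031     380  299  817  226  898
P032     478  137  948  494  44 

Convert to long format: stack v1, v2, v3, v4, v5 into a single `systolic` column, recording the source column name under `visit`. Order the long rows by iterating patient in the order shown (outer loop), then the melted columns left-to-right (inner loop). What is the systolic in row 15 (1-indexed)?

30 rows total (6 × 5). Row 15: index ⌊(15-1)/5⌋ = 2 into patient → P029; (15-1) mod 5 = 4 into the melted columns → v5.
So row 15 is (P029, v5, 58); systolic = 58.

58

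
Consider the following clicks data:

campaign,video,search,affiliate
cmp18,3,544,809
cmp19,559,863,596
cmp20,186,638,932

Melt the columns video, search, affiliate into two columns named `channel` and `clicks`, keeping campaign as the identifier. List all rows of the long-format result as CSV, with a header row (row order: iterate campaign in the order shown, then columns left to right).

campaign,channel,clicks
cmp18,video,3
cmp18,search,544
cmp18,affiliate,809
cmp19,video,559
cmp19,search,863
cmp19,affiliate,596
cmp20,video,186
cmp20,search,638
cmp20,affiliate,932

Each (campaign, column) pair becomes one row: 3 × 3 = 9 rows.
For example, (cmp18, video) → clicks=3.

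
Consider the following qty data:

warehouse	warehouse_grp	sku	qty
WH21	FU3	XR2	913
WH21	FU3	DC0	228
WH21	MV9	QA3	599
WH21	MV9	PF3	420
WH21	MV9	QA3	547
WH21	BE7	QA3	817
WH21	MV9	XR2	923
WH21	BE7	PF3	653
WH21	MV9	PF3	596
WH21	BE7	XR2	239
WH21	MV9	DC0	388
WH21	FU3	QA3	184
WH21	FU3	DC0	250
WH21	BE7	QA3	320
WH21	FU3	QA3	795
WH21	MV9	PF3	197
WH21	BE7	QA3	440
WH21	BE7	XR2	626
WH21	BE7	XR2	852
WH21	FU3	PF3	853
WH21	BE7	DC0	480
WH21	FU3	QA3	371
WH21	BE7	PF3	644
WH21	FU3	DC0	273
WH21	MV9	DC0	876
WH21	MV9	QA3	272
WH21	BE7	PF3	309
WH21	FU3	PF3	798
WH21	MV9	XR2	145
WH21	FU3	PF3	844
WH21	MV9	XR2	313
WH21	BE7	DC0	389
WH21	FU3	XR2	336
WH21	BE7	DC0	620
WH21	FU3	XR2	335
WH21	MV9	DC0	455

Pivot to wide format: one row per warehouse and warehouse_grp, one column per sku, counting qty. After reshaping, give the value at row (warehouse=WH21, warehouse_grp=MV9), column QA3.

Rows with warehouse=WH21, warehouse_grp=MV9 and sku=QA3: qty values are 599, 547, 272.
3 rows match — count = 3.

3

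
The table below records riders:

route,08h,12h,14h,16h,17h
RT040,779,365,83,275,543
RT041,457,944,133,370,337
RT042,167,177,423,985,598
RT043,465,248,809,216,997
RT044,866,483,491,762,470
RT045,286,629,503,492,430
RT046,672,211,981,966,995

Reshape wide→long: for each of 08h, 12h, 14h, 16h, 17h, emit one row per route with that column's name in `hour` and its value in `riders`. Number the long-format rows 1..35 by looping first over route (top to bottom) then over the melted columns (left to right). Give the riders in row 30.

35 rows total (7 × 5). Row 30: index ⌊(30-1)/5⌋ = 5 into route → RT045; (30-1) mod 5 = 4 into the melted columns → 17h.
So row 30 is (RT045, 17h, 430); riders = 430.

430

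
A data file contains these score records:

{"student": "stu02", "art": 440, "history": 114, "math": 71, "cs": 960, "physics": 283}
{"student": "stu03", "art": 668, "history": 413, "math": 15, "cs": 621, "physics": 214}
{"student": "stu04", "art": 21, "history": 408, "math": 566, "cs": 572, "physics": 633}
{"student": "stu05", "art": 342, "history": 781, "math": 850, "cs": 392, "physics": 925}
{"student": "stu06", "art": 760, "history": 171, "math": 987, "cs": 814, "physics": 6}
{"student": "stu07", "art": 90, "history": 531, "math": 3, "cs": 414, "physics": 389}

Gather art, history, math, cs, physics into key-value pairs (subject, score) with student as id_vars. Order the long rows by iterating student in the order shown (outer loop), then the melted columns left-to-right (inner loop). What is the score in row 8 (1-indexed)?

30 rows total (6 × 5). Row 8: index ⌊(8-1)/5⌋ = 1 into student → stu03; (8-1) mod 5 = 2 into the melted columns → math.
So row 8 is (stu03, math, 15); score = 15.

15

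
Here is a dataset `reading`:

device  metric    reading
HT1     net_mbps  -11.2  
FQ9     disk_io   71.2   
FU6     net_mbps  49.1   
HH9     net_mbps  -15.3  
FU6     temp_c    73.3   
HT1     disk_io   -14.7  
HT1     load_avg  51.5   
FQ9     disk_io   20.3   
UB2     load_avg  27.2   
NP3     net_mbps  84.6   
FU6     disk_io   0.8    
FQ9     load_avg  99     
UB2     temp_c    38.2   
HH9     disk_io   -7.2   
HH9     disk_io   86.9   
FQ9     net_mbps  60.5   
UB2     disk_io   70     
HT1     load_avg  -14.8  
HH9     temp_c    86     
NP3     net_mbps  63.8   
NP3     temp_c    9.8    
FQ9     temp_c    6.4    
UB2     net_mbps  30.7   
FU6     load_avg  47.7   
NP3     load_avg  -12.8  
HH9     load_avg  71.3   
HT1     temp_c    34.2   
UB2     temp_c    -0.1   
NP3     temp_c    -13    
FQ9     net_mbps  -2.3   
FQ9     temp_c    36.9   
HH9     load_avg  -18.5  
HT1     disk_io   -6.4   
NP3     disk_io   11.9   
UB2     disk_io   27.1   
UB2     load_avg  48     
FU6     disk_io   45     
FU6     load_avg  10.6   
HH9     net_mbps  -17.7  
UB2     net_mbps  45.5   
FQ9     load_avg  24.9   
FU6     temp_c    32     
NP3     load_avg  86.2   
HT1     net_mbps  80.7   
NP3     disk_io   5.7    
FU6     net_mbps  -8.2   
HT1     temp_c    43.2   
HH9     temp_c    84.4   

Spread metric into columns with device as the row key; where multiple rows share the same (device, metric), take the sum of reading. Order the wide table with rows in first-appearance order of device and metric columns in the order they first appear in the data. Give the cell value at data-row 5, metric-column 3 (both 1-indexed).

38.1

With rows in first-appearance order of device, row 5 is device=UB2. metric columns in first-appearance order: net_mbps, disk_io, temp_c, load_avg; column 3 is temp_c.
Long rows with device=UB2, metric=temp_c: 38.2 + -0.1 = 38.1.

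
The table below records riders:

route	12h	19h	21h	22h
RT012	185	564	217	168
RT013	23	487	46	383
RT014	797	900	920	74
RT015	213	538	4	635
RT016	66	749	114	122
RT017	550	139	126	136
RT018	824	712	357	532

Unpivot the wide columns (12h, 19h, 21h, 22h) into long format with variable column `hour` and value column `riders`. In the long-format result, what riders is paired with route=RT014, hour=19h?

Unpivoting turns each (route, wide-column) pair into one long row.
The wide cell at row RT014, column 19h holds 900, so the long row (RT014, 19h) has riders=900.

900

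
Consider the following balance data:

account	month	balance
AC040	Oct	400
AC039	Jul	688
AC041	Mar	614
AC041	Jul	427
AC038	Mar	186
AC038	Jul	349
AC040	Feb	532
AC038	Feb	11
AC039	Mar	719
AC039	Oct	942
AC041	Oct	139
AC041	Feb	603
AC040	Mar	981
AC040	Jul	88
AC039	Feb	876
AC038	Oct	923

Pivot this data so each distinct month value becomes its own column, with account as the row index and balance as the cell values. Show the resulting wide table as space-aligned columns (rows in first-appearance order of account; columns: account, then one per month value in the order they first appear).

account  Oct  Jul  Mar  Feb
AC040    400  88   981  532
AC039    942  688  719  876
AC041    139  427  614  603
AC038    923  349  186  11 

Columns: account plus the 4 distinct month values (Oct, Jul, Mar, Feb).
For example, row AC040 column Oct takes balance=400 from the long row (AC040, Oct).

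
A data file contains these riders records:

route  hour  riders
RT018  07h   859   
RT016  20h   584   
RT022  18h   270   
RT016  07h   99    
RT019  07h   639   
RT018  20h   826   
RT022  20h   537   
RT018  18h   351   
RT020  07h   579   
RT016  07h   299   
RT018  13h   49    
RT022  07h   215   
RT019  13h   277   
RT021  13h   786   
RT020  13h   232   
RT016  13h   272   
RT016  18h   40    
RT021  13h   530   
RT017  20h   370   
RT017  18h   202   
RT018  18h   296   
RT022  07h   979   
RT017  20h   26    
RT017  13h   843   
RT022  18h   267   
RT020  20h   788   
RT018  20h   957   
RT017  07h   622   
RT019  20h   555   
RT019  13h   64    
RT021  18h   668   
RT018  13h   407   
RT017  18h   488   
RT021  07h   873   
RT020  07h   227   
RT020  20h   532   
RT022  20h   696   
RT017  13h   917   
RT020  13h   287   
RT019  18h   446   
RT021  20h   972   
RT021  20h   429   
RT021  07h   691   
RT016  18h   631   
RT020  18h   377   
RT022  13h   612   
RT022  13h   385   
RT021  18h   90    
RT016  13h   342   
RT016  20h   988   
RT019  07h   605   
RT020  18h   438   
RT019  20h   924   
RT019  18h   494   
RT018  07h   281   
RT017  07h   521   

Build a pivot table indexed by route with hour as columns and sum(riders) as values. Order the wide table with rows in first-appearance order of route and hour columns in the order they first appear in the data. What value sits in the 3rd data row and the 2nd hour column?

With rows in first-appearance order of route, row 3 is route=RT022. hour columns in first-appearance order: 07h, 20h, 18h, 13h; column 2 is 20h.
Long rows with route=RT022, hour=20h: 537 + 696 = 1233.

1233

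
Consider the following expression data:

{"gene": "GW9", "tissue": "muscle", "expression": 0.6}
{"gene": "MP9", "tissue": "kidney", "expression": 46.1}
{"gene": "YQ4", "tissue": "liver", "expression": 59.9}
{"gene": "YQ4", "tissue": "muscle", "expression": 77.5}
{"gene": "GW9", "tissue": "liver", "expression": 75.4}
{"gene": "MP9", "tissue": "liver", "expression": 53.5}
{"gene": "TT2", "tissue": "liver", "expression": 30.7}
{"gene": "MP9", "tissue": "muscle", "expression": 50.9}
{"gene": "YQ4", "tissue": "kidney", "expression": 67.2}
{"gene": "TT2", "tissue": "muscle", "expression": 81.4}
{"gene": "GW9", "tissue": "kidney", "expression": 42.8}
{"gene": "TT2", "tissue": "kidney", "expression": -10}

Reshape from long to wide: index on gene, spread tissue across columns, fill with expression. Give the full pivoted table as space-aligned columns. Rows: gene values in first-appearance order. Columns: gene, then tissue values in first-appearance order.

Columns: gene plus the 3 distinct tissue values (muscle, kidney, liver).
For example, row GW9 column muscle takes expression=0.6 from the long row (GW9, muscle).

gene  muscle  kidney  liver
GW9   0.6     42.8    75.4 
MP9   50.9    46.1    53.5 
YQ4   77.5    67.2    59.9 
TT2   81.4    -10     30.7 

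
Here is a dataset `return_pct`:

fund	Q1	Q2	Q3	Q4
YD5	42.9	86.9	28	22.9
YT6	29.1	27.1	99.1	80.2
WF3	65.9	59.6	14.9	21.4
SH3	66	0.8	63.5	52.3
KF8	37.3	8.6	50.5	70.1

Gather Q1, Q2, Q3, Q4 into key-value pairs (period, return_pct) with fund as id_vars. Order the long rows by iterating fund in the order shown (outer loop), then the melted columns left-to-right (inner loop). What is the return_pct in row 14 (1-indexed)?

20 rows total (5 × 4). Row 14: index ⌊(14-1)/4⌋ = 3 into fund → SH3; (14-1) mod 4 = 1 into the melted columns → Q2.
So row 14 is (SH3, Q2, 0.8); return_pct = 0.8.

0.8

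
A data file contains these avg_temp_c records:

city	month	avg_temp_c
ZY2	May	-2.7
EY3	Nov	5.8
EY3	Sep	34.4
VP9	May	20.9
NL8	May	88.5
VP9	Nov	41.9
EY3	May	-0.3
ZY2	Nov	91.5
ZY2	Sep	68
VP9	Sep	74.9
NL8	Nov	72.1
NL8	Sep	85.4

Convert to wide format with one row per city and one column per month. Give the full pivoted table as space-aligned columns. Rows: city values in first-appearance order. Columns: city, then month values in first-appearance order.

city  May   Nov   Sep 
ZY2   -2.7  91.5  68  
EY3   -0.3  5.8   34.4
VP9   20.9  41.9  74.9
NL8   88.5  72.1  85.4

Columns: city plus the 3 distinct month values (May, Nov, Sep).
For example, row ZY2 column May takes avg_temp_c=-2.7 from the long row (ZY2, May).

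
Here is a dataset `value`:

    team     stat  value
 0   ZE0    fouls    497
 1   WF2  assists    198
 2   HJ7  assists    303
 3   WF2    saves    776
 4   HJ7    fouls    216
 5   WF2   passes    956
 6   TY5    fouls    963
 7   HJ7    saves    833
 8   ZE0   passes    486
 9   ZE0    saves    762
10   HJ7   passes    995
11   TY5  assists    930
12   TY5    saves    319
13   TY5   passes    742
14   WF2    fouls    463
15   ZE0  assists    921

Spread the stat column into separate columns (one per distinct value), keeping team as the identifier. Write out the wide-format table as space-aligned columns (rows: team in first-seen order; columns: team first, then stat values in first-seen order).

team  fouls  assists  saves  passes
ZE0   497    921      762    486   
WF2   463    198      776    956   
HJ7   216    303      833    995   
TY5   963    930      319    742   

Columns: team plus the 4 distinct stat values (fouls, assists, saves, passes).
For example, row ZE0 column fouls takes value=497 from the long row (ZE0, fouls).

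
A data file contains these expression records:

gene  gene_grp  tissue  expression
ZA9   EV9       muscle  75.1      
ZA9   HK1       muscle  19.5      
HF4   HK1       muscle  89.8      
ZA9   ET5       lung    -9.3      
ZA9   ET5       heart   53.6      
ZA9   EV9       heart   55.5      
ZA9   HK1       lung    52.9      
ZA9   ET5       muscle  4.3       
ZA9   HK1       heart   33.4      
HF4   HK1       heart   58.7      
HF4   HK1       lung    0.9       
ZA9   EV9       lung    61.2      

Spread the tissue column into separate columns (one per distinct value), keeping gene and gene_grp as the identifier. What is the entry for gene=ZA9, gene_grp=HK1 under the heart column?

Wide layout: rows indexed by gene and gene_grp, columns are the 3 distinct tissue values (muscle, lung, heart).
Cell (gene=ZA9, gene_grp=HK1, tissue=heart) draws from the long row where gene=ZA9, gene_grp=HK1 and tissue=heart, which has expression=33.4.

33.4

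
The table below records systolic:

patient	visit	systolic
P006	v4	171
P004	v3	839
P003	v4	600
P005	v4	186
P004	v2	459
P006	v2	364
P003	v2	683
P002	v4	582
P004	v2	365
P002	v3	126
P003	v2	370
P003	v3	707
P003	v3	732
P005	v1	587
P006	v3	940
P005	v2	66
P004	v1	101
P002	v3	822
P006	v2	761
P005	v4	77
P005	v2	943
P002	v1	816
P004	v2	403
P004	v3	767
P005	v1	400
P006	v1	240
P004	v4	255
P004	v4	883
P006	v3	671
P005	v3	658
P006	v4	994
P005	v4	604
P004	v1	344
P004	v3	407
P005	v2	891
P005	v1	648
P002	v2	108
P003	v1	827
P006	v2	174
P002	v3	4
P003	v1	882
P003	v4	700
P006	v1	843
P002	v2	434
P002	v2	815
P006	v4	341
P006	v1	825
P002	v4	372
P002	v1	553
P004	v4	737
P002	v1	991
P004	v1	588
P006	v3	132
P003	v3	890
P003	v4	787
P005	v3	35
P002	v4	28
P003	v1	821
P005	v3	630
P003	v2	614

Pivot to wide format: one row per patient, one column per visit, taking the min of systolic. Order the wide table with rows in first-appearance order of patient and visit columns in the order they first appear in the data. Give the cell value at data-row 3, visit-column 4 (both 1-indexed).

With rows in first-appearance order of patient, row 3 is patient=P003. visit columns in first-appearance order: v4, v3, v2, v1; column 4 is v1.
Long rows with patient=P003, visit=v1: min(827, 882, 821) = 821.

821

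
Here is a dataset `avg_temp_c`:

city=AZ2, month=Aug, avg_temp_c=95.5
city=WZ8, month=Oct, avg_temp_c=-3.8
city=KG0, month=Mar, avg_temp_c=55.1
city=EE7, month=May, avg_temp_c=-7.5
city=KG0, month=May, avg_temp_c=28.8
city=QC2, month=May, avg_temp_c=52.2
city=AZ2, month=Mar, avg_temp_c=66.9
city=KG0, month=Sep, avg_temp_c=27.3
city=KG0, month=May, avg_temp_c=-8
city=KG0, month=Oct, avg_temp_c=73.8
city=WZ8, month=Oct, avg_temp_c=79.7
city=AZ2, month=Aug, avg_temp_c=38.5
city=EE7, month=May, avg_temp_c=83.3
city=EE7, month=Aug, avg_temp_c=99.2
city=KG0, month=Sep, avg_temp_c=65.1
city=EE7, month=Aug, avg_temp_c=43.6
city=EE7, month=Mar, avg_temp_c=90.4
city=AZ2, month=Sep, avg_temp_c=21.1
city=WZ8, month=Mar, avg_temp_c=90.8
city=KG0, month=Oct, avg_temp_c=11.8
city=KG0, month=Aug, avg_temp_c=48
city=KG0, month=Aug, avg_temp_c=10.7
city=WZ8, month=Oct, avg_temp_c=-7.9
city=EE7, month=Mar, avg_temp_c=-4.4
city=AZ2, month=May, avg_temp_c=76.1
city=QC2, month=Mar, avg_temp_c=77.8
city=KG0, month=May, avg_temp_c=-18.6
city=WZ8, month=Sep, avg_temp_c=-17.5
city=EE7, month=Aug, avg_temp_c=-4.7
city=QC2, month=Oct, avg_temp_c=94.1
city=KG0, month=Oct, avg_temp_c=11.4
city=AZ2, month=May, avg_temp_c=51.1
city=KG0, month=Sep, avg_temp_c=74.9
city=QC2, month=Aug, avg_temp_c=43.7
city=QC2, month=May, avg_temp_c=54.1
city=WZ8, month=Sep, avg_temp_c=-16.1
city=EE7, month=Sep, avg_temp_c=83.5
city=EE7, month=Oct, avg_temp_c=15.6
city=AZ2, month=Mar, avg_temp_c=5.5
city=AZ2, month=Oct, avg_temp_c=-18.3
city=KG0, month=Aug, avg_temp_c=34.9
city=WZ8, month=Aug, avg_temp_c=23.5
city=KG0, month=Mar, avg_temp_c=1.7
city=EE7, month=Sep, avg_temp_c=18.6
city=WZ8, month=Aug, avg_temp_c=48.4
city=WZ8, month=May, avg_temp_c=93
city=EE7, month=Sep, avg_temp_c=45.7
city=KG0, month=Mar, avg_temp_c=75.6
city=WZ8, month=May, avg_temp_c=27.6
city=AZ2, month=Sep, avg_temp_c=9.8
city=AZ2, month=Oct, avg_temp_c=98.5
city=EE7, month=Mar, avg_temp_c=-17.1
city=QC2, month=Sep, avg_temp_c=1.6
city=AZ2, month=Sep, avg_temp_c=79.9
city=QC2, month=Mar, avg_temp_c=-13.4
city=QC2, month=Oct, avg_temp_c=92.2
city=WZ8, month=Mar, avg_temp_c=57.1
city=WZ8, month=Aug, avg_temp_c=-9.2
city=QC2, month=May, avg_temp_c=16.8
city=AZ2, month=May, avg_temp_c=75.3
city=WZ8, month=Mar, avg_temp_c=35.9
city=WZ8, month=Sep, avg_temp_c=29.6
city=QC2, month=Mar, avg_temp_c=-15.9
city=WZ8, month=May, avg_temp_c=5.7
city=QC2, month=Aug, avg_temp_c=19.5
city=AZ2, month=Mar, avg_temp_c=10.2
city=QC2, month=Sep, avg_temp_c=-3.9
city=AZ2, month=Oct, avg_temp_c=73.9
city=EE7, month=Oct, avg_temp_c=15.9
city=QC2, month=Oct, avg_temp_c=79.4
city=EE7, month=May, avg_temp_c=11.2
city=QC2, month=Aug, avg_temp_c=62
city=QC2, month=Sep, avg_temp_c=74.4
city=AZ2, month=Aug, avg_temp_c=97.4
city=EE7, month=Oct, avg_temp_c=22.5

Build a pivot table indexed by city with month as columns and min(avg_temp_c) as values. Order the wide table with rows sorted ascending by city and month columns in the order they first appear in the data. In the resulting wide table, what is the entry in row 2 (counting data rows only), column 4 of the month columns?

With rows sorted ascending by city, row 2 is city=EE7. month columns in first-appearance order: Aug, Oct, Mar, May, Sep; column 4 is May.
Long rows with city=EE7, month=May: min(-7.5, 83.3, 11.2) = -7.5.

-7.5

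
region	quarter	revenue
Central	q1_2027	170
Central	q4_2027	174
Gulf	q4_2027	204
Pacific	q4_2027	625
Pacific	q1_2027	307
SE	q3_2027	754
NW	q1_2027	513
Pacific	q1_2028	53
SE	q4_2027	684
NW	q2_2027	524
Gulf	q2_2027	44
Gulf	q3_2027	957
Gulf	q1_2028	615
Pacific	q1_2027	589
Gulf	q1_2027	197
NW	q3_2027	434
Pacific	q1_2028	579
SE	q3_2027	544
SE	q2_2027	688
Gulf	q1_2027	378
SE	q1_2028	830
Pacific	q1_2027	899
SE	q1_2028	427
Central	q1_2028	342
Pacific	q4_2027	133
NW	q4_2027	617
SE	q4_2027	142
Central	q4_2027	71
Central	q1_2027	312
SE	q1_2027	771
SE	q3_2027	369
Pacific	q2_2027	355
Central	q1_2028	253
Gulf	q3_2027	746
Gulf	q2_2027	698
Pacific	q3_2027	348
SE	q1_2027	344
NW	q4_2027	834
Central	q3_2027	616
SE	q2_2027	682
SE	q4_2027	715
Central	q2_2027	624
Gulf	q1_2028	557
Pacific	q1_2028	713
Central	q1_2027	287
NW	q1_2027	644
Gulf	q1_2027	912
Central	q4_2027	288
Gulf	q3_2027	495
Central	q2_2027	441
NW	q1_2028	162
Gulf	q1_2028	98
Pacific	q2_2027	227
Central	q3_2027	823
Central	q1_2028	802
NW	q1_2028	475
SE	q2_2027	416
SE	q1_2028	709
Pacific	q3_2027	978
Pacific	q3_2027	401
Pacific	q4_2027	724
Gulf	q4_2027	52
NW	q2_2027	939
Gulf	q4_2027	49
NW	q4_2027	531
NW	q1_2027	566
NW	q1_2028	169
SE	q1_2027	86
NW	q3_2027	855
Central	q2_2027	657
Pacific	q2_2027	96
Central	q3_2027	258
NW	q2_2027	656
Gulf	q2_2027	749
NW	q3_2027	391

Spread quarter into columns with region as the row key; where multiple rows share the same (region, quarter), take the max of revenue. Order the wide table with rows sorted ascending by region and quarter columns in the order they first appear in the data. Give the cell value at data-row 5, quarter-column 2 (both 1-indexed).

With rows sorted ascending by region, row 5 is region=SE. quarter columns in first-appearance order: q1_2027, q4_2027, q3_2027, q1_2028, q2_2027; column 2 is q4_2027.
Long rows with region=SE, quarter=q4_2027: max(684, 142, 715) = 715.

715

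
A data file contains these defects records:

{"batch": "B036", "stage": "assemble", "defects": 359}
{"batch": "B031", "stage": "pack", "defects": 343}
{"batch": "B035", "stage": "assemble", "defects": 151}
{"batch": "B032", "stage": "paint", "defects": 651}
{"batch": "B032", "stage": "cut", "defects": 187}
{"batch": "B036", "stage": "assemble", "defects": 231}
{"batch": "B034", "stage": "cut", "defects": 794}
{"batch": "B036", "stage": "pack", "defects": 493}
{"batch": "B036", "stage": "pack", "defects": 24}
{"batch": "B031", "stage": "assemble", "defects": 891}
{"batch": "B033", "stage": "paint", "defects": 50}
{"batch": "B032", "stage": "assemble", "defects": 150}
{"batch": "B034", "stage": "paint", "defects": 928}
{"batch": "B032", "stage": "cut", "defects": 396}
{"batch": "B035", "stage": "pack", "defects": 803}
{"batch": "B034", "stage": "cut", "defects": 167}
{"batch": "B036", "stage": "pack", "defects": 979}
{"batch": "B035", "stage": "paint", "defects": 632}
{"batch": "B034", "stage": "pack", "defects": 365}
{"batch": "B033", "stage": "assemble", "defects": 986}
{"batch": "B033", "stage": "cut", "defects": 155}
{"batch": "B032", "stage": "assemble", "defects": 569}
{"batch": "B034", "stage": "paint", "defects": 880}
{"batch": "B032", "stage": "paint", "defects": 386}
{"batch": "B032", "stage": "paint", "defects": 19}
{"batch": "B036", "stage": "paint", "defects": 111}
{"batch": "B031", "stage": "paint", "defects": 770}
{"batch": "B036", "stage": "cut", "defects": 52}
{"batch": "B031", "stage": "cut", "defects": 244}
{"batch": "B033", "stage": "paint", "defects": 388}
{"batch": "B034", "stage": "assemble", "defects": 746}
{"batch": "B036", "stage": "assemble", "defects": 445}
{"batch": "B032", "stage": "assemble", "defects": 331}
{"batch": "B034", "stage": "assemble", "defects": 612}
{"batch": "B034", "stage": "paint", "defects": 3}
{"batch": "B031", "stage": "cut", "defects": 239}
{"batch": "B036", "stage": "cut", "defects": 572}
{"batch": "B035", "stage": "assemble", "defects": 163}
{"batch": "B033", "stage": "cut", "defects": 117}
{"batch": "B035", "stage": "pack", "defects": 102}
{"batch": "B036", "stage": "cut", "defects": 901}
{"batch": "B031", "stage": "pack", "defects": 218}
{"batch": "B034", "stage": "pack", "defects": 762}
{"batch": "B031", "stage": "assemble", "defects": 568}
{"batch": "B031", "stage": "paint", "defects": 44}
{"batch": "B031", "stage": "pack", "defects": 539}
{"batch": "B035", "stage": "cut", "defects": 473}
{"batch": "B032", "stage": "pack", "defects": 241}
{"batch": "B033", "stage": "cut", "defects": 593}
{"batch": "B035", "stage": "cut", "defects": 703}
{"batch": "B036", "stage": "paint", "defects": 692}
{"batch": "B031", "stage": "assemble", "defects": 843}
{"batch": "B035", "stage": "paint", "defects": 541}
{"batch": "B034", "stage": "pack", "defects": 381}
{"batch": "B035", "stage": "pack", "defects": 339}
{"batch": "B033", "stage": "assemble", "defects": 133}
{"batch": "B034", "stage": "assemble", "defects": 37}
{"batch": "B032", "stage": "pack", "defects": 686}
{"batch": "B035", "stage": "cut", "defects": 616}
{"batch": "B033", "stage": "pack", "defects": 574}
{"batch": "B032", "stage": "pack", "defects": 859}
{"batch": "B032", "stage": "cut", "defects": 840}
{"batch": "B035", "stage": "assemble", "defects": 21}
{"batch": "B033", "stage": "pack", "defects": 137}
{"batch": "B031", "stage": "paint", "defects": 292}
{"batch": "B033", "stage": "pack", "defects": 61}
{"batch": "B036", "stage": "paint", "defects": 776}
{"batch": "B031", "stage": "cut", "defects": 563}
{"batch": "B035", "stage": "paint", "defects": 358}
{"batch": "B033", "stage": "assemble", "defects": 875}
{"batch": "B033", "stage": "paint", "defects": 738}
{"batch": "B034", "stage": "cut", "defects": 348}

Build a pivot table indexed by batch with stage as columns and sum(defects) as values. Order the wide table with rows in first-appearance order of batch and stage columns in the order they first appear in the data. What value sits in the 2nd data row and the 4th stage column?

1046

With rows in first-appearance order of batch, row 2 is batch=B031. stage columns in first-appearance order: assemble, pack, paint, cut; column 4 is cut.
Long rows with batch=B031, stage=cut: 244 + 239 + 563 = 1046.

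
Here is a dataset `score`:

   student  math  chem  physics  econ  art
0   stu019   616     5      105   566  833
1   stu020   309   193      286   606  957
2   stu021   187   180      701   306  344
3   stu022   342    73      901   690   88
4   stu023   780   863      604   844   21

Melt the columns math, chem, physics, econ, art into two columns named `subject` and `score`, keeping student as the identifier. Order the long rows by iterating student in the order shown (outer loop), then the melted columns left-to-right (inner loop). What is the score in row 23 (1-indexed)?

604

25 rows total (5 × 5). Row 23: index ⌊(23-1)/5⌋ = 4 into student → stu023; (23-1) mod 5 = 2 into the melted columns → physics.
So row 23 is (stu023, physics, 604); score = 604.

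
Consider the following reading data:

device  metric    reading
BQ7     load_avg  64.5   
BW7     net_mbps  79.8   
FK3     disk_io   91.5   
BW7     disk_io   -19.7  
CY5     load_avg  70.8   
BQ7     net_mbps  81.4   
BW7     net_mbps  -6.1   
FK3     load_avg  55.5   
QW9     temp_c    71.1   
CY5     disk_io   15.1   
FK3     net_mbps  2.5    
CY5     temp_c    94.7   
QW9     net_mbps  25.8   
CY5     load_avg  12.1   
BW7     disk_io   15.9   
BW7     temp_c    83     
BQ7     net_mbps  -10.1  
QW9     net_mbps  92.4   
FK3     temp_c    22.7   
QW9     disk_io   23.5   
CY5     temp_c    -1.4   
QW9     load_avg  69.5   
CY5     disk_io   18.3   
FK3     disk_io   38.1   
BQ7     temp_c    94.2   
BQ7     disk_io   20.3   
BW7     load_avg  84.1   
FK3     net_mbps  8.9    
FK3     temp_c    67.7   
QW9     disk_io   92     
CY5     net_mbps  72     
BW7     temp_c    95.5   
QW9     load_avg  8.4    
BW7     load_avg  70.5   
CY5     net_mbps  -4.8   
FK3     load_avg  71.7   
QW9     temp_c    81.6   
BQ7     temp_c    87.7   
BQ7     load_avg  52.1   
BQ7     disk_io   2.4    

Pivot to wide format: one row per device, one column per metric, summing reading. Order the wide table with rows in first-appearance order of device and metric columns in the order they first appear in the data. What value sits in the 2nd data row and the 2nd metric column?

With rows in first-appearance order of device, row 2 is device=BW7. metric columns in first-appearance order: load_avg, net_mbps, disk_io, temp_c; column 2 is net_mbps.
Long rows with device=BW7, metric=net_mbps: 79.8 + -6.1 = 73.7.

73.7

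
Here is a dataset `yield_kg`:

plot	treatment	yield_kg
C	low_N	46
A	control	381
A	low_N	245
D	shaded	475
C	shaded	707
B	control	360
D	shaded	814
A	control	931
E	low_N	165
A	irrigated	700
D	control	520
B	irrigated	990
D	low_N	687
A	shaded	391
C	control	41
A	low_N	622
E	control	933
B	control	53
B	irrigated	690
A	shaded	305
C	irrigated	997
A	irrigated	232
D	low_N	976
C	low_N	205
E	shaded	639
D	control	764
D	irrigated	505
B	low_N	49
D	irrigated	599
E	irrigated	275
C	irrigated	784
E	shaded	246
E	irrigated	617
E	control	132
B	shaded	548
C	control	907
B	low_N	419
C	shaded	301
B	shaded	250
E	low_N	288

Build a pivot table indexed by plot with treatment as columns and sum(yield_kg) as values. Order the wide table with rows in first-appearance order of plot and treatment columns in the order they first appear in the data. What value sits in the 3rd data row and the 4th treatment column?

1104

With rows in first-appearance order of plot, row 3 is plot=D. treatment columns in first-appearance order: low_N, control, shaded, irrigated; column 4 is irrigated.
Long rows with plot=D, treatment=irrigated: 505 + 599 = 1104.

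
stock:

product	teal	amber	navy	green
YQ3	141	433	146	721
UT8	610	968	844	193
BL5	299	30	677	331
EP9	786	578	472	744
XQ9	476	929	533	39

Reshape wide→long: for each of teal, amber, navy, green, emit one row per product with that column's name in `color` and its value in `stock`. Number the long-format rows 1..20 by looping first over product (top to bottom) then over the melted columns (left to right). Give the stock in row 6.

968

20 rows total (5 × 4). Row 6: index ⌊(6-1)/4⌋ = 1 into product → UT8; (6-1) mod 4 = 1 into the melted columns → amber.
So row 6 is (UT8, amber, 968); stock = 968.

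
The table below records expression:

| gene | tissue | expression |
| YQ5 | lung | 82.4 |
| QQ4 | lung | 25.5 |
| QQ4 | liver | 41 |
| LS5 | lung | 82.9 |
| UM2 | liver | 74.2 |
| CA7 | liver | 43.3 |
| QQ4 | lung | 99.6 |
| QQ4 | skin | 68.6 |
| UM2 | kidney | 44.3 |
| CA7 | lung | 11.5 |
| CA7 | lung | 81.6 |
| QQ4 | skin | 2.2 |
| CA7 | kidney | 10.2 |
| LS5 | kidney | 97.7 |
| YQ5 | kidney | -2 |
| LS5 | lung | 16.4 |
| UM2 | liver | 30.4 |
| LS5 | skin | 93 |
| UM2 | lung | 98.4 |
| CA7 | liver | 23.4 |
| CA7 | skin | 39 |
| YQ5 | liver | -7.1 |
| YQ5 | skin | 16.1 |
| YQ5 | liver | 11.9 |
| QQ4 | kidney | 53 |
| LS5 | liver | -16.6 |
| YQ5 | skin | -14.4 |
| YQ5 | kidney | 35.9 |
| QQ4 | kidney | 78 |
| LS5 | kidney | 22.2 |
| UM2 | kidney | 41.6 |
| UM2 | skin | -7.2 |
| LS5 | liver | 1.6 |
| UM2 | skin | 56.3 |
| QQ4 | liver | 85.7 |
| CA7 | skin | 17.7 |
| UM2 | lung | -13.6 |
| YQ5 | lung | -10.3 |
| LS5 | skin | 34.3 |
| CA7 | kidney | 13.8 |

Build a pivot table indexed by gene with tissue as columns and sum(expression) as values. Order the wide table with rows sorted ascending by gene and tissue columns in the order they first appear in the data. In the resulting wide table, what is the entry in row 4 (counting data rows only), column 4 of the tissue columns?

85.9

With rows sorted ascending by gene, row 4 is gene=UM2. tissue columns in first-appearance order: lung, liver, skin, kidney; column 4 is kidney.
Long rows with gene=UM2, tissue=kidney: 44.3 + 41.6 = 85.9.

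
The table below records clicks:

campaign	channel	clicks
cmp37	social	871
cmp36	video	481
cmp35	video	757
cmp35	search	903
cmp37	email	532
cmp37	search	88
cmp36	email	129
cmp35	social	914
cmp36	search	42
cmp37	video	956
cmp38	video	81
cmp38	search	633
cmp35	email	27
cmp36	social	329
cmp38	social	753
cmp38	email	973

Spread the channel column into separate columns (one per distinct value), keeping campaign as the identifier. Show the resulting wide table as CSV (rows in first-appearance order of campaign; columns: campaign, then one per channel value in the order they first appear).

Columns: campaign plus the 4 distinct channel values (social, video, search, email).
For example, row cmp37 column social takes clicks=871 from the long row (cmp37, social).

campaign,social,video,search,email
cmp37,871,956,88,532
cmp36,329,481,42,129
cmp35,914,757,903,27
cmp38,753,81,633,973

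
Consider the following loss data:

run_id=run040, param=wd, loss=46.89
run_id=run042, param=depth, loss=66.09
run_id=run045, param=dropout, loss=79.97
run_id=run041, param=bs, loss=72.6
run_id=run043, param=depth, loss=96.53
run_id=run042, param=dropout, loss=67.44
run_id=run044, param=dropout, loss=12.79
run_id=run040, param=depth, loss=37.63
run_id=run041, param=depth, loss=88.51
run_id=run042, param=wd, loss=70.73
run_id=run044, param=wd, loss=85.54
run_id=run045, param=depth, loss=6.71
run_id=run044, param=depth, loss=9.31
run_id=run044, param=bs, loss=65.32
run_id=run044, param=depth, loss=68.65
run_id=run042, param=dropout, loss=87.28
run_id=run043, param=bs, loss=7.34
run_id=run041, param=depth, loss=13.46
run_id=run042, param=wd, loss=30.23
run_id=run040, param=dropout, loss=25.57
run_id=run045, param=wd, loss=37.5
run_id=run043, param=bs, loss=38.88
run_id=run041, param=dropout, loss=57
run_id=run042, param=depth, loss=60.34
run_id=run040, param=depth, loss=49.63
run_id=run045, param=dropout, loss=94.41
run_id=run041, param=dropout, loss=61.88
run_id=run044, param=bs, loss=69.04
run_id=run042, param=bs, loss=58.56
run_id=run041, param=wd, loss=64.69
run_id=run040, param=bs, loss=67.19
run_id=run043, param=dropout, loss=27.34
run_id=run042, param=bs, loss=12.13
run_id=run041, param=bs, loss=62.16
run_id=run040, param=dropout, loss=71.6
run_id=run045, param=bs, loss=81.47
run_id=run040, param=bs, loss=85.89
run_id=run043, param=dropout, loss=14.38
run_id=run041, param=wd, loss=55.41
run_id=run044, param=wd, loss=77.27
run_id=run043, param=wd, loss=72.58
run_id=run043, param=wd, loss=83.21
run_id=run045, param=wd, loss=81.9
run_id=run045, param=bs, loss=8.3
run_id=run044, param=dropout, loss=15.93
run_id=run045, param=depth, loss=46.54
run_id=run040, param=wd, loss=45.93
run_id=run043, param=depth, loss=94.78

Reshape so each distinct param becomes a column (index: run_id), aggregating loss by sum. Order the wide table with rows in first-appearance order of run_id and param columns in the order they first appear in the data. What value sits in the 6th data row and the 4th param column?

134.36

With rows in first-appearance order of run_id, row 6 is run_id=run044. param columns in first-appearance order: wd, depth, dropout, bs; column 4 is bs.
Long rows with run_id=run044, param=bs: 65.32 + 69.04 = 134.36.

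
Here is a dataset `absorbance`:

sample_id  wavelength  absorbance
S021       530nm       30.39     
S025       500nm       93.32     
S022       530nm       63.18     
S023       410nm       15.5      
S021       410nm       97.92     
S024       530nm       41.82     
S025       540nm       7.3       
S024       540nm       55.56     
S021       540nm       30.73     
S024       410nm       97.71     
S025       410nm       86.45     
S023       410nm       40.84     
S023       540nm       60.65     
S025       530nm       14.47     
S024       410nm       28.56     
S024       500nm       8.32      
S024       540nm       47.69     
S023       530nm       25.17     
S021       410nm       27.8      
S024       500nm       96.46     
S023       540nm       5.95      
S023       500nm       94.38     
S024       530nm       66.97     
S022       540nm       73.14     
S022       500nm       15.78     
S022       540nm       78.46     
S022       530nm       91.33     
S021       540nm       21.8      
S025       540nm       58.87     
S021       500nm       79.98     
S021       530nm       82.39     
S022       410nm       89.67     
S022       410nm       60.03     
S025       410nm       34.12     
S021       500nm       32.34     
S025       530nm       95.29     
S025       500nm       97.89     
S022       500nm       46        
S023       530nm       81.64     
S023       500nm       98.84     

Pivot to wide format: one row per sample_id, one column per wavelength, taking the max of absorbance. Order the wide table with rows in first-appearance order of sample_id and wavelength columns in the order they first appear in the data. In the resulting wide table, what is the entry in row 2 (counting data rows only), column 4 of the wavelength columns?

With rows in first-appearance order of sample_id, row 2 is sample_id=S025. wavelength columns in first-appearance order: 530nm, 500nm, 410nm, 540nm; column 4 is 540nm.
Long rows with sample_id=S025, wavelength=540nm: max(7.3, 58.87) = 58.87.

58.87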